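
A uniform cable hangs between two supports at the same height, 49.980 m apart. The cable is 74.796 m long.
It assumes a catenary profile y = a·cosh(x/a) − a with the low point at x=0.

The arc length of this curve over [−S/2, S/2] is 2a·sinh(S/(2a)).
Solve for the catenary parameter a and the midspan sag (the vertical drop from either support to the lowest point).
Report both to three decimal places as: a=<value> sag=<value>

seed: a₀ = √(S³/(24(L−S))) = √(49.980³/(24·24.816)) = 14.478477
iter 1: u=1.726010  f(a)=+3.970e+00  f'(a)=-4.564e+00  a ← 14.478477 − (+3.970e+00/-4.564e+00) = 15.348275
iter 2: u=1.628196  f(a)=+3.859e-01  f'(a)=-3.716e+00  a ← 15.348275 − (+3.859e-01/-3.716e+00) = 15.452107
iter 3: u=1.617255  f(a)=+4.512e-03  f'(a)=-3.630e+00  a ← 15.452107 − (+4.512e-03/-3.630e+00) = 15.453350
iter 4: u=1.617125  f(a)=+6.330e-07  f'(a)=-3.629e+00  a ← 15.453350 − (+6.330e-07/-3.629e+00) = 15.453350
iter 5: u=1.617125  f(a)=+1.421e-14  f'(a)=-3.629e+00  a ← 15.453350 − (+1.421e-14/-3.629e+00) = 15.453350
converged: |Δa| < 1e-12 after 5 iterations
sag = a·(cosh(S/(2a)) − 1) = 15.453350·(cosh(1.617125) − 1) = 25.011653
T_max/T_min = cosh(S/(2a)) = 2.618526

a=15.453 sag=25.012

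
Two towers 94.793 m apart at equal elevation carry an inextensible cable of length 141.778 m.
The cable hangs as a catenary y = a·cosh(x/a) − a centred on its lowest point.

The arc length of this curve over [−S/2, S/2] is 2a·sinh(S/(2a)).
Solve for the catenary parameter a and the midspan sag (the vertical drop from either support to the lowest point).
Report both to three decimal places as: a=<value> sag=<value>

a=29.332 sag=47.386

seed: a₀ = √(S³/(24(L−S))) = √(94.793³/(24·46.985)) = 27.483951
iter 1: u=1.724516  f(a)=+7.502e+00  f'(a)=-4.550e+00  a ← 27.483951 − (+7.502e+00/-4.550e+00) = 29.132779
iter 2: u=1.626913  f(a)=+7.282e-01  f'(a)=-3.706e+00  a ← 29.132779 − (+7.282e-01/-3.706e+00) = 29.329253
iter 3: u=1.616015  f(a)=+8.487e-03  f'(a)=-3.620e+00  a ← 29.329253 − (+8.487e-03/-3.620e+00) = 29.331597
iter 4: u=1.615885  f(a)=+1.183e-06  f'(a)=-3.619e+00  a ← 29.331597 − (+1.183e-06/-3.619e+00) = 29.331597
iter 5: u=1.615885  f(a)=+5.684e-14  f'(a)=-3.619e+00  a ← 29.331597 − (+5.684e-14/-3.619e+00) = 29.331597
converged: |Δa| < 1e-12 after 5 iterations
sag = a·(cosh(S/(2a)) − 1) = 29.331597·(cosh(1.615885) − 1) = 47.386021
T_max/T_min = cosh(S/(2a)) = 2.615528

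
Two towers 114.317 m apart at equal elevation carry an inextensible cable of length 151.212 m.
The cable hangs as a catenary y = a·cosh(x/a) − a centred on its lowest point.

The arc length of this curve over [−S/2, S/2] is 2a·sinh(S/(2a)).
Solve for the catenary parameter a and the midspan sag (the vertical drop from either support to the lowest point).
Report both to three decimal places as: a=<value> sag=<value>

a=42.932 sag=44.013

seed: a₀ = √(S³/(24(L−S))) = √(114.317³/(24·36.895)) = 41.074932
iter 1: u=1.391567  f(a)=+3.741e+00  f'(a)=-2.169e+00  a ← 41.074932 − (+3.741e+00/-2.169e+00) = 42.799684
iter 2: u=1.335489  f(a)=+2.486e-01  f'(a)=-1.890e+00  a ← 42.799684 − (+2.486e-01/-1.890e+00) = 42.931215
iter 3: u=1.331397  f(a)=+1.270e-03  f'(a)=-1.871e+00  a ← 42.931215 − (+1.270e-03/-1.871e+00) = 42.931894
iter 4: u=1.331376  f(a)=+3.351e-08  f'(a)=-1.870e+00  a ← 42.931894 − (+3.351e-08/-1.870e+00) = 42.931894
iter 5: u=1.331376  f(a)=-2.842e-14  f'(a)=-1.870e+00  a ← 42.931894 − (-2.842e-14/-1.870e+00) = 42.931894
converged: |Δa| < 1e-12 after 5 iterations
sag = a·(cosh(S/(2a)) − 1) = 42.931894·(cosh(1.331376) − 1) = 44.013001
T_max/T_min = cosh(S/(2a)) = 2.025182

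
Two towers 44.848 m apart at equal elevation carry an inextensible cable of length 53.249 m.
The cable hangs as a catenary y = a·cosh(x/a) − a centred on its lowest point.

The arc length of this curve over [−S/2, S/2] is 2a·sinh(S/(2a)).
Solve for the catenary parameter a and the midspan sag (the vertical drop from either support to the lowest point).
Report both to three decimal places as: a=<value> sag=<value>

a=21.722 sag=12.639

seed: a₀ = √(S³/(24(L−S))) = √(44.848³/(24·8.401)) = 21.151614
iter 1: u=1.060156  f(a)=+4.849e-01  f'(a)=-8.873e-01  a ← 21.151614 − (+4.849e-01/-8.873e-01) = 21.698148
iter 2: u=1.033452  f(a)=+1.943e-02  f'(a)=-8.175e-01  a ← 21.698148 − (+1.943e-02/-8.175e-01) = 21.721918
iter 3: u=1.032321  f(a)=+3.408e-05  f'(a)=-8.146e-01  a ← 21.721918 − (+3.408e-05/-8.146e-01) = 21.721959
iter 4: u=1.032319  f(a)=+1.053e-10  f'(a)=-8.146e-01  a ← 21.721959 − (+1.053e-10/-8.146e-01) = 21.721959
iter 5: u=1.032319  f(a)=+7.105e-15  f'(a)=-8.146e-01  a ← 21.721959 − (+7.105e-15/-8.146e-01) = 21.721959
converged: |Δa| < 1e-12 after 5 iterations
sag = a·(cosh(S/(2a)) − 1) = 21.721959·(cosh(1.032319) − 1) = 12.639465
T_max/T_min = cosh(S/(2a)) = 1.581875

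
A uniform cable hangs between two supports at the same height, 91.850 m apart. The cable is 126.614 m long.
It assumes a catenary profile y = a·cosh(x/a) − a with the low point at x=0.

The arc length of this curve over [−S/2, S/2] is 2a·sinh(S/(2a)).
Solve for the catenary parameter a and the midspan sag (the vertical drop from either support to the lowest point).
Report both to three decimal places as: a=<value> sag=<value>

seed: a₀ = √(S³/(24(L−S))) = √(91.850³/(24·34.764)) = 30.475318
iter 1: u=1.506957  f(a)=+4.168e+00  f'(a)=-2.843e+00  a ← 30.475318 − (+4.168e+00/-2.843e+00) = 31.941041
iter 2: u=1.437805  f(a)=+3.195e-01  f'(a)=-2.423e+00  a ← 31.941041 − (+3.195e-01/-2.423e+00) = 32.072934
iter 3: u=1.431893  f(a)=+2.223e-03  f'(a)=-2.389e+00  a ← 32.072934 − (+2.223e-03/-2.389e+00) = 32.073865
iter 4: u=1.431851  f(a)=+1.093e-07  f'(a)=-2.389e+00  a ← 32.073865 − (+1.093e-07/-2.389e+00) = 32.073865
iter 5: u=1.431851  f(a)=+1.421e-14  f'(a)=-2.389e+00  a ← 32.073865 − (+1.421e-14/-2.389e+00) = 32.073865
converged: |Δa| < 1e-12 after 5 iterations
sag = a·(cosh(S/(2a)) − 1) = 32.073865·(cosh(1.431851) − 1) = 38.894502
T_max/T_min = cosh(S/(2a)) = 2.212654

a=32.074 sag=38.895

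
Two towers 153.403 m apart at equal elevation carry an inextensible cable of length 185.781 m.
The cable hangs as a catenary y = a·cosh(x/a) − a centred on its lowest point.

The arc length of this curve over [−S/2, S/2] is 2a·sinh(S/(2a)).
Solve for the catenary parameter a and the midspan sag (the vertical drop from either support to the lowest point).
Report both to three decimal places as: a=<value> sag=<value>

a=70.219 sag=46.226

seed: a₀ = √(S³/(24(L−S))) = √(153.403³/(24·32.378)) = 68.158520
iter 1: u=1.125340  f(a)=+2.113e+00  f'(a)=-1.076e+00  a ← 68.158520 − (+2.113e+00/-1.076e+00) = 70.122403
iter 2: u=1.093823  f(a)=+9.477e-02  f'(a)=-9.814e-01  a ← 70.122403 − (+9.477e-02/-9.814e-01) = 70.218967
iter 3: u=1.092319  f(a)=+2.104e-04  f'(a)=-9.771e-01  a ← 70.218967 − (+2.104e-04/-9.771e-01) = 70.219182
iter 4: u=1.092315  f(a)=+1.043e-09  f'(a)=-9.771e-01  a ← 70.219182 − (+1.043e-09/-9.771e-01) = 70.219182
iter 5: u=1.092315  f(a)=-5.684e-14  f'(a)=-9.771e-01  a ← 70.219182 − (-5.684e-14/-9.771e-01) = 70.219182
converged: |Δa| < 1e-12 after 5 iterations
sag = a·(cosh(S/(2a)) − 1) = 70.219182·(cosh(1.092315) − 1) = 46.225562
T_max/T_min = cosh(S/(2a)) = 1.658304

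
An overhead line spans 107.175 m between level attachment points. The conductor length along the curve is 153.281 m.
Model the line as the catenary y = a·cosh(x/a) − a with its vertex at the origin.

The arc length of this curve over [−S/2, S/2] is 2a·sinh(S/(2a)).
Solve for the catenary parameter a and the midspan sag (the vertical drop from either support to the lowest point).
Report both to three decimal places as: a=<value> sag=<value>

a=35.324 sag=49.065

seed: a₀ = √(S³/(24(L−S))) = √(107.175³/(24·46.106)) = 33.354612
iter 1: u=1.606599  f(a)=+6.329e+00  f'(a)=-3.547e+00  a ← 33.354612 − (+6.329e+00/-3.547e+00) = 35.138965
iter 2: u=1.525016  f(a)=+5.434e-01  f'(a)=-2.962e+00  a ← 35.138965 − (+5.434e-01/-2.962e+00) = 35.322417
iter 3: u=1.517096  f(a)=+4.836e-03  f'(a)=-2.910e+00  a ← 35.322417 − (+4.836e-03/-2.910e+00) = 35.324079
iter 4: u=1.517025  f(a)=+3.906e-07  f'(a)=-2.909e+00  a ← 35.324079 − (+3.906e-07/-2.909e+00) = 35.324079
iter 5: u=1.517025  f(a)=+0.000e+00  f'(a)=-2.909e+00  a ← 35.324079 − (+0.000e+00/-2.909e+00) = 35.324079
converged: |Δa| < 1e-12 after 5 iterations
sag = a·(cosh(S/(2a)) − 1) = 35.324079·(cosh(1.517025) − 1) = 49.065238
T_max/T_min = cosh(S/(2a)) = 2.389003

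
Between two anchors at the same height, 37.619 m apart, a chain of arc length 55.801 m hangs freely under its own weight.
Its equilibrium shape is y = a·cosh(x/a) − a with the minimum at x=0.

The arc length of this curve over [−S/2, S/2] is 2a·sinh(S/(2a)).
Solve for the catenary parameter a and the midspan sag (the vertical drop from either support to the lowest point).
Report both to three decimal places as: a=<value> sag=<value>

a=11.771 sag=18.511

seed: a₀ = √(S³/(24(L−S))) = √(37.619³/(24·18.182)) = 11.045476
iter 1: u=1.702914  f(a)=+2.826e+00  f'(a)=-4.351e+00  a ← 11.045476 − (+2.826e+00/-4.351e+00) = 11.694909
iter 2: u=1.608349  f(a)=+2.684e-01  f'(a)=-3.561e+00  a ← 11.694909 − (+2.684e-01/-3.561e+00) = 11.770288
iter 3: u=1.598049  f(a)=+2.982e-03  f'(a)=-3.482e+00  a ← 11.770288 − (+2.982e-03/-3.482e+00) = 11.771145
iter 4: u=1.597933  f(a)=+3.773e-07  f'(a)=-3.481e+00  a ← 11.771145 − (+3.773e-07/-3.481e+00) = 11.771145
iter 5: u=1.597933  f(a)=+7.105e-15  f'(a)=-3.481e+00  a ← 11.771145 − (+7.105e-15/-3.481e+00) = 11.771145
converged: |Δa| < 1e-12 after 5 iterations
sag = a·(cosh(S/(2a)) − 1) = 11.771145·(cosh(1.597933) − 1) = 18.510826
T_max/T_min = cosh(S/(2a)) = 2.572560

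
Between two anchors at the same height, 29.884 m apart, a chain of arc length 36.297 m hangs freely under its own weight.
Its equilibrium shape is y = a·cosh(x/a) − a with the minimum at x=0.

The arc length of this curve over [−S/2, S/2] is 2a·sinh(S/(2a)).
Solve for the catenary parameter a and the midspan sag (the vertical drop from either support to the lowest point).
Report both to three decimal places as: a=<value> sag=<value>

seed: a₀ = √(S³/(24(L−S))) = √(29.884³/(24·6.413)) = 13.168062
iter 1: u=1.134715  f(a)=+4.257e-01  f'(a)=-1.105e+00  a ← 13.168062 − (+4.257e-01/-1.105e+00) = 13.553234
iter 2: u=1.102467  f(a)=+1.939e-02  f'(a)=-1.007e+00  a ← 13.553234 − (+1.939e-02/-1.007e+00) = 13.572500
iter 3: u=1.100903  f(a)=+4.450e-05  f'(a)=-1.002e+00  a ← 13.572500 − (+4.450e-05/-1.002e+00) = 13.572544
iter 4: u=1.100899  f(a)=+2.355e-10  f'(a)=-1.002e+00  a ← 13.572544 − (+2.355e-10/-1.002e+00) = 13.572544
iter 5: u=1.100899  f(a)=+0.000e+00  f'(a)=-1.002e+00  a ← 13.572544 − (+0.000e+00/-1.002e+00) = 13.572544
converged: |Δa| < 1e-12 after 5 iterations
sag = a·(cosh(S/(2a)) − 1) = 13.572544·(cosh(1.100899) − 1) = 9.089804
T_max/T_min = cosh(S/(2a)) = 1.669720

a=13.573 sag=9.090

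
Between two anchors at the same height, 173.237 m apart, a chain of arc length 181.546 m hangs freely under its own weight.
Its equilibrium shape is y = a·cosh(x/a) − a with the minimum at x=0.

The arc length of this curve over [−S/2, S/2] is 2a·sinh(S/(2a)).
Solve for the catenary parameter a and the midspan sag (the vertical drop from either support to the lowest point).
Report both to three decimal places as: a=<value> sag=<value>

a=162.615 sag=23.620

seed: a₀ = √(S³/(24(L−S))) = √(173.237³/(24·8.309)) = 161.465961
iter 1: u=0.536451  f(a)=+1.204e-01  f'(a)=-1.059e-01  a ← 161.465961 − (+1.204e-01/-1.059e-01) = 162.602569
iter 2: u=0.532701  f(a)=+1.283e-03  f'(a)=-1.037e-01  a ← 162.602569 − (+1.283e-03/-1.037e-01) = 162.614944
iter 3: u=0.532660  f(a)=+1.492e-07  f'(a)=-1.036e-01  a ← 162.614944 − (+1.492e-07/-1.036e-01) = 162.614946
iter 4: u=0.532660  f(a)=+0.000e+00  f'(a)=-1.036e-01  a ← 162.614946 − (+0.000e+00/-1.036e-01) = 162.614946
converged: |Δa| < 1e-12 after 4 iterations
sag = a·(cosh(S/(2a)) − 1) = 162.614946·(cosh(0.532660) − 1) = 23.619740
T_max/T_min = cosh(S/(2a)) = 1.145250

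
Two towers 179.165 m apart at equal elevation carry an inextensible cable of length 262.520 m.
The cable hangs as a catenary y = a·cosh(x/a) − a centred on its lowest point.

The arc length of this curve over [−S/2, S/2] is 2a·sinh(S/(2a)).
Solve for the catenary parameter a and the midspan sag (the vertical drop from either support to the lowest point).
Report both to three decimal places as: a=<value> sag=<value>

seed: a₀ = √(S³/(24(L−S))) = √(179.165³/(24·83.355)) = 53.617716
iter 1: u=1.670763  f(a)=+1.244e+01  f'(a)=-4.068e+00  a ← 53.617716 − (+1.244e+01/-4.068e+00) = 56.675021
iter 2: u=1.580635  f(a)=+1.143e+00  f'(a)=-3.352e+00  a ← 56.675021 − (+1.143e+00/-3.352e+00) = 57.016063
iter 3: u=1.571180  f(a)=+1.181e-02  f'(a)=-3.283e+00  a ← 57.016063 − (+1.181e-02/-3.283e+00) = 57.019662
iter 4: u=1.571081  f(a)=+1.291e-06  f'(a)=-3.282e+00  a ← 57.019662 − (+1.291e-06/-3.282e+00) = 57.019662
iter 5: u=1.571081  f(a)=+0.000e+00  f'(a)=-3.282e+00  a ← 57.019662 − (+0.000e+00/-3.282e+00) = 57.019662
converged: |Δa| < 1e-12 after 5 iterations
sag = a·(cosh(S/(2a)) − 1) = 57.019662·(cosh(1.571081) − 1) = 86.090189
T_max/T_min = cosh(S/(2a)) = 2.509833

a=57.020 sag=86.090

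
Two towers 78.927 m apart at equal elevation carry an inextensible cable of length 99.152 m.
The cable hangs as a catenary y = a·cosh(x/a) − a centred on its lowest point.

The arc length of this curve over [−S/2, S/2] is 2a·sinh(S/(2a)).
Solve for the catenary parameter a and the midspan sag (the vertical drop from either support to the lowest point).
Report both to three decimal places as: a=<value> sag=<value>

a=32.984 sag=26.562

seed: a₀ = √(S³/(24(L−S))) = √(78.927³/(24·20.225)) = 31.826473
iter 1: u=1.239958  f(a)=+1.613e+00  f'(a)=-1.477e+00  a ← 31.826473 − (+1.613e+00/-1.477e+00) = 32.918213
iter 2: u=1.198835  f(a)=+8.671e-02  f'(a)=-1.322e+00  a ← 32.918213 − (+8.671e-02/-1.322e+00) = 32.983782
iter 3: u=1.196452  f(a)=+2.821e-04  f'(a)=-1.314e+00  a ← 32.983782 − (+2.821e-04/-1.314e+00) = 32.983997
iter 4: u=1.196444  f(a)=+3.007e-09  f'(a)=-1.314e+00  a ← 32.983997 − (+3.007e-09/-1.314e+00) = 32.983997
iter 5: u=1.196444  f(a)=+0.000e+00  f'(a)=-1.314e+00  a ← 32.983997 − (+0.000e+00/-1.314e+00) = 32.983997
converged: |Δa| < 1e-12 after 5 iterations
sag = a·(cosh(S/(2a)) − 1) = 32.983997·(cosh(1.196444) − 1) = 26.561984
T_max/T_min = cosh(S/(2a)) = 1.805299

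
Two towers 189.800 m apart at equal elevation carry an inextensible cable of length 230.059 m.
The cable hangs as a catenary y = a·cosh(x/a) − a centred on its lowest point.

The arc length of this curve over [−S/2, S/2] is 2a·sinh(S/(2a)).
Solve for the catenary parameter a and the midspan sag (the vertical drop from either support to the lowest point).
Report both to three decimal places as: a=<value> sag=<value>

a=86.677 sag=57.353

seed: a₀ = √(S³/(24(L−S))) = √(189.800³/(24·40.259)) = 84.121537
iter 1: u=1.128130  f(a)=+2.641e+00  f'(a)=-1.085e+00  a ← 84.121537 − (+2.641e+00/-1.085e+00) = 86.556291
iter 2: u=1.096396  f(a)=+1.190e-01  f'(a)=-9.889e-01  a ← 86.556291 − (+1.190e-01/-9.889e-01) = 86.676619
iter 3: u=1.094874  f(a)=+2.668e-04  f'(a)=-9.845e-01  a ← 86.676619 − (+2.668e-04/-9.845e-01) = 86.676890
iter 4: u=1.094871  f(a)=+1.348e-09  f'(a)=-9.845e-01  a ← 86.676890 − (+1.348e-09/-9.845e-01) = 86.676890
iter 5: u=1.094871  f(a)=-2.842e-14  f'(a)=-9.845e-01  a ← 86.676890 − (-2.842e-14/-9.845e-01) = 86.676890
converged: |Δa| < 1e-12 after 5 iterations
sag = a·(cosh(S/(2a)) − 1) = 86.676890·(cosh(1.094871) − 1) = 57.353208
T_max/T_min = cosh(S/(2a)) = 1.661690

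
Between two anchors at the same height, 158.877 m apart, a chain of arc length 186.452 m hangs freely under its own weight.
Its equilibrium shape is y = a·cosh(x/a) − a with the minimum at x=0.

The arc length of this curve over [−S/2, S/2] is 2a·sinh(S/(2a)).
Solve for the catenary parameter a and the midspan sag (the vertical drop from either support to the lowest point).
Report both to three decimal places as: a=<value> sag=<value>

seed: a₀ = √(S³/(24(L−S))) = √(158.877³/(24·27.575)) = 77.844541
iter 1: u=1.020476  f(a)=+1.472e+00  f'(a)=-7.850e-01  a ← 77.844541 − (+1.472e+00/-7.850e-01) = 79.719496
iter 2: u=0.996475  f(a)=+5.486e-02  f'(a)=-7.275e-01  a ← 79.719496 − (+5.486e-02/-7.275e-01) = 79.794900
iter 3: u=0.995534  f(a)=+8.273e-05  f'(a)=-7.253e-01  a ← 79.794900 − (+8.273e-05/-7.253e-01) = 79.795014
iter 4: u=0.995532  f(a)=+1.888e-10  f'(a)=-7.253e-01  a ← 79.795014 − (+1.888e-10/-7.253e-01) = 79.795014
iter 5: u=0.995532  f(a)=+0.000e+00  f'(a)=-7.253e-01  a ← 79.795014 − (+0.000e+00/-7.253e-01) = 79.795014
converged: |Δa| < 1e-12 after 5 iterations
sag = a·(cosh(S/(2a)) − 1) = 79.795014·(cosh(0.995532) − 1) = 42.917379
T_max/T_min = cosh(S/(2a)) = 1.537845

a=79.795 sag=42.917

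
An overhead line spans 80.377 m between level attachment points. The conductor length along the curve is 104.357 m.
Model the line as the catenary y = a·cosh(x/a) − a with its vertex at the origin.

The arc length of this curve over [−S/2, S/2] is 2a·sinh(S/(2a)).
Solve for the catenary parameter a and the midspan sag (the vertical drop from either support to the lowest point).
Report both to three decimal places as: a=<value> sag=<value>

seed: a₀ = √(S³/(24(L−S))) = √(80.377³/(24·23.980)) = 30.037756
iter 1: u=1.337933  f(a)=+2.240e+00  f'(a)=-1.901e+00  a ← 30.037756 − (+2.240e+00/-1.901e+00) = 31.215899
iter 2: u=1.287437  f(a)=+1.385e-01  f'(a)=-1.673e+00  a ← 31.215899 − (+1.385e-01/-1.673e+00) = 31.298715
iter 3: u=1.284030  f(a)=+6.071e-04  f'(a)=-1.658e+00  a ← 31.298715 − (+6.071e-04/-1.658e+00) = 31.299081
iter 4: u=1.284015  f(a)=+1.177e-08  f'(a)=-1.658e+00  a ← 31.299081 − (+1.177e-08/-1.658e+00) = 31.299081
iter 5: u=1.284015  f(a)=-1.421e-14  f'(a)=-1.658e+00  a ← 31.299081 − (-1.421e-14/-1.658e+00) = 31.299081
converged: |Δa| < 1e-12 after 5 iterations
sag = a·(cosh(S/(2a)) − 1) = 31.299081·(cosh(1.284015) − 1) = 29.546858
T_max/T_min = cosh(S/(2a)) = 1.944017

a=31.299 sag=29.547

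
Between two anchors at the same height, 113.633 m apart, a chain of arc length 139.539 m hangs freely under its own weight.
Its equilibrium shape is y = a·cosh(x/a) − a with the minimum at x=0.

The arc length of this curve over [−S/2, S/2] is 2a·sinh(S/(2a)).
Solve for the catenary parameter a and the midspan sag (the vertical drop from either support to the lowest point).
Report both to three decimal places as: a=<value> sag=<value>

a=50.160 sag=35.769

seed: a₀ = √(S³/(24(L−S))) = √(113.633³/(24·25.906)) = 48.579261
iter 1: u=1.169563  f(a)=+1.831e+00  f'(a)=-1.220e+00  a ← 48.579261 − (+1.831e+00/-1.220e+00) = 50.080087
iter 2: u=1.134513  f(a)=+8.826e-02  f'(a)=-1.105e+00  a ← 50.080087 − (+8.826e-02/-1.105e+00) = 50.159981
iter 3: u=1.132706  f(a)=+2.282e-04  f'(a)=-1.099e+00  a ← 50.159981 − (+2.282e-04/-1.099e+00) = 50.160189
iter 4: u=1.132701  f(a)=+1.533e-09  f'(a)=-1.099e+00  a ← 50.160189 − (+1.533e-09/-1.099e+00) = 50.160189
iter 5: u=1.132701  f(a)=+0.000e+00  f'(a)=-1.099e+00  a ← 50.160189 − (+0.000e+00/-1.099e+00) = 50.160189
converged: |Δa| < 1e-12 after 5 iterations
sag = a·(cosh(S/(2a)) − 1) = 50.160189·(cosh(1.132701) − 1) = 35.769013
T_max/T_min = cosh(S/(2a)) = 1.713096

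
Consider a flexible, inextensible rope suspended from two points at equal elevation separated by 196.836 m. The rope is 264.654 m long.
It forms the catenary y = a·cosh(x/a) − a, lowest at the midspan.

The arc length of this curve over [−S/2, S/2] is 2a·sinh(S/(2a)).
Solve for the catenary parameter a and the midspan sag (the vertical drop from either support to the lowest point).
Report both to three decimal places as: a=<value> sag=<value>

seed: a₀ = √(S³/(24(L−S))) = √(196.836³/(24·67.818)) = 68.450825
iter 1: u=1.437791  f(a)=+7.365e+00  f'(a)=-2.423e+00  a ← 68.450825 − (+7.365e+00/-2.423e+00) = 71.490965
iter 2: u=1.376649  f(a)=+5.191e-01  f'(a)=-2.092e+00  a ← 71.490965 − (+5.191e-01/-2.092e+00) = 71.739082
iter 3: u=1.371888  f(a)=+3.011e-03  f'(a)=-2.068e+00  a ← 71.739082 − (+3.011e-03/-2.068e+00) = 71.740538
iter 4: u=1.371860  f(a)=+1.026e-07  f'(a)=-2.068e+00  a ← 71.740538 − (+1.026e-07/-2.068e+00) = 71.740538
iter 5: u=1.371860  f(a)=+0.000e+00  f'(a)=-2.068e+00  a ← 71.740538 − (+0.000e+00/-2.068e+00) = 71.740538
converged: |Δa| < 1e-12 after 5 iterations
sag = a·(cosh(S/(2a)) − 1) = 71.740538·(cosh(1.371860) − 1) = 78.782350
T_max/T_min = cosh(S/(2a)) = 2.098157

a=71.741 sag=78.782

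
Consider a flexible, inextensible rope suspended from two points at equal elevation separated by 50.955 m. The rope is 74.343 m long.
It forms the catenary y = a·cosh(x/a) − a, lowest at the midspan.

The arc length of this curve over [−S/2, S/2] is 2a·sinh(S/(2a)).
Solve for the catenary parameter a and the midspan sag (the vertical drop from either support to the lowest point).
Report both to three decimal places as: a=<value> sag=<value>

seed: a₀ = √(S³/(24(L−S))) = √(50.955³/(24·23.388)) = 15.352463
iter 1: u=1.659506  f(a)=+3.440e+00  f'(a)=-3.973e+00  a ← 15.352463 − (+3.440e+00/-3.973e+00) = 16.218343
iter 2: u=1.570907  f(a)=+3.125e-01  f'(a)=-3.281e+00  a ← 16.218343 − (+3.125e-01/-3.281e+00) = 16.313580
iter 3: u=1.561736  f(a)=+3.147e-03  f'(a)=-3.215e+00  a ← 16.313580 − (+3.147e-03/-3.215e+00) = 16.314559
iter 4: u=1.561642  f(a)=+3.264e-07  f'(a)=-3.215e+00  a ← 16.314559 − (+3.264e-07/-3.215e+00) = 16.314559
iter 5: u=1.561642  f(a)=-1.421e-14  f'(a)=-3.215e+00  a ← 16.314559 − (-1.421e-14/-3.215e+00) = 16.314559
converged: |Δa| < 1e-12 after 5 iterations
sag = a·(cosh(S/(2a)) − 1) = 16.314559·(cosh(1.561642) − 1) = 24.279594
T_max/T_min = cosh(S/(2a)) = 2.488216

a=16.315 sag=24.280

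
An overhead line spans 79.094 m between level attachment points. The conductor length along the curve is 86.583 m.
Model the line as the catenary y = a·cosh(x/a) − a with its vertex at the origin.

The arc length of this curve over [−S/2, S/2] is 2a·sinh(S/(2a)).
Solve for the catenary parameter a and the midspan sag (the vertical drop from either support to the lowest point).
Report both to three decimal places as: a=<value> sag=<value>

a=53.198 sag=15.389

seed: a₀ = √(S³/(24(L−S))) = √(79.094³/(24·7.489)) = 52.468394
iter 1: u=0.753730  f(a)=+2.156e-01  f'(a)=-3.020e-01  a ← 52.468394 − (+2.156e-01/-3.020e-01) = 53.182355
iter 2: u=0.743611  f(a)=+4.480e-03  f'(a)=-2.896e-01  a ← 53.182355 − (+4.480e-03/-2.896e-01) = 53.197827
iter 3: u=0.743395  f(a)=+2.025e-06  f'(a)=-2.893e-01  a ← 53.197827 − (+2.025e-06/-2.893e-01) = 53.197834
iter 4: u=0.743395  f(a)=+4.121e-13  f'(a)=-2.893e-01  a ← 53.197834 − (+4.121e-13/-2.893e-01) = 53.197834
converged: |Δa| < 1e-12 after 4 iterations
sag = a·(cosh(S/(2a)) − 1) = 53.197834·(cosh(0.743395) − 1) = 15.389071
T_max/T_min = cosh(S/(2a)) = 1.289280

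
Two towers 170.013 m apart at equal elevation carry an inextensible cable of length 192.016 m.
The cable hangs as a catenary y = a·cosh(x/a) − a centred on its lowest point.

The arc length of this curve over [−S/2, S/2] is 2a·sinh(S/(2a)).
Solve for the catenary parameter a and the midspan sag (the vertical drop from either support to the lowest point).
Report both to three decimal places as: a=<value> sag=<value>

a=98.286 sag=39.110

seed: a₀ = √(S³/(24(L−S))) = √(170.013³/(24·22.003)) = 96.466523
iter 1: u=0.881202  f(a)=+8.703e-01  f'(a)=-4.926e-01  a ← 96.466523 − (+8.703e-01/-4.926e-01) = 98.233177
iter 2: u=0.865354  f(a)=+2.448e-02  f'(a)=-4.652e-01  a ← 98.233177 − (+2.448e-02/-4.652e-01) = 98.285799
iter 3: u=0.864891  f(a)=+2.062e-05  f'(a)=-4.645e-01  a ← 98.285799 − (+2.062e-05/-4.645e-01) = 98.285844
iter 4: u=0.864891  f(a)=+1.461e-11  f'(a)=-4.645e-01  a ← 98.285844 − (+1.461e-11/-4.645e-01) = 98.285844
converged: |Δa| < 1e-12 after 4 iterations
sag = a·(cosh(S/(2a)) − 1) = 98.285844·(cosh(0.864891) − 1) = 39.110092
T_max/T_min = cosh(S/(2a)) = 1.397922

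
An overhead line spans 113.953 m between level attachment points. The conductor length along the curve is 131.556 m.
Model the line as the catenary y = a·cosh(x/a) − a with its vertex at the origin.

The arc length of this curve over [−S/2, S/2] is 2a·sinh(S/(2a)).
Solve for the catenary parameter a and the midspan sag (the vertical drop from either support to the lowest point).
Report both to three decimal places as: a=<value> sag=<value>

a=60.507 sag=28.868

seed: a₀ = √(S³/(24(L−S))) = √(113.953³/(24·17.603)) = 59.182006
iter 1: u=0.962734  f(a)=+8.340e-01  f'(a)=-6.519e-01  a ← 59.182006 − (+8.340e-01/-6.519e-01) = 60.461415
iter 2: u=0.942361  f(a)=+2.781e-02  f'(a)=-6.090e-01  a ← 60.461415 − (+2.781e-02/-6.090e-01) = 60.507079
iter 3: u=0.941650  f(a)=+3.329e-05  f'(a)=-6.076e-01  a ← 60.507079 − (+3.329e-05/-6.076e-01) = 60.507134
iter 4: u=0.941649  f(a)=+4.786e-11  f'(a)=-6.076e-01  a ← 60.507134 − (+4.786e-11/-6.076e-01) = 60.507134
iter 5: u=0.941649  f(a)=+0.000e+00  f'(a)=-6.076e-01  a ← 60.507134 − (+0.000e+00/-6.076e-01) = 60.507134
converged: |Δa| < 1e-12 after 5 iterations
sag = a·(cosh(S/(2a)) − 1) = 60.507134·(cosh(0.941649) − 1) = 28.867687
T_max/T_min = cosh(S/(2a)) = 1.477096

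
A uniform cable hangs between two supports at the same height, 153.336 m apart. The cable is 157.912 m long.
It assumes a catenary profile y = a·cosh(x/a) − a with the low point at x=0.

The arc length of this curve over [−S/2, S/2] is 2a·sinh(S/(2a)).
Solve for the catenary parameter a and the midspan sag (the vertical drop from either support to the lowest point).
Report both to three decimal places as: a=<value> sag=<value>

a=181.989 sag=16.390

seed: a₀ = √(S³/(24(L−S))) = √(153.336³/(24·4.576)) = 181.183050
iter 1: u=0.423152  f(a)=+4.114e-02  f'(a)=-5.142e-02  a ← 181.183050 − (+4.114e-02/-5.142e-02) = 181.983154
iter 2: u=0.421292  f(a)=+2.741e-04  f'(a)=-5.074e-02  a ← 181.983154 − (+2.741e-04/-5.074e-02) = 181.988556
iter 3: u=0.421279  f(a)=+1.235e-08  f'(a)=-5.073e-02  a ← 181.988556 − (+1.235e-08/-5.073e-02) = 181.988557
iter 4: u=0.421279  f(a)=-2.842e-14  f'(a)=-5.073e-02  a ← 181.988557 − (-2.842e-14/-5.073e-02) = 181.988557
converged: |Δa| < 1e-12 after 4 iterations
sag = a·(cosh(S/(2a)) − 1) = 181.988557·(cosh(0.421279) − 1) = 16.389579
T_max/T_min = cosh(S/(2a)) = 1.090058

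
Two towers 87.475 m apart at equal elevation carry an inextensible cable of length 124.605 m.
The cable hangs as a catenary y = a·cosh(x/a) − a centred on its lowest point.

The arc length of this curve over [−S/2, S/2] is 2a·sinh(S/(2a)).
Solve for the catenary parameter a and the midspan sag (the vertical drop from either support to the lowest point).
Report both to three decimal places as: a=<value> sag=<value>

a=29.005 sag=39.718

seed: a₀ = √(S³/(24(L−S))) = √(87.475³/(24·37.130)) = 27.406768
iter 1: u=1.595865  f(a)=+5.025e+00  f'(a)=-3.465e+00  a ← 27.406768 − (+5.025e+00/-3.465e+00) = 28.856860
iter 2: u=1.515671  f(a)=+4.264e-01  f'(a)=-2.900e+00  a ← 28.856860 − (+4.264e-01/-2.900e+00) = 29.003879
iter 3: u=1.507988  f(a)=+3.698e-03  f'(a)=-2.850e+00  a ← 29.003879 − (+3.698e-03/-2.850e+00) = 29.005177
iter 4: u=1.507920  f(a)=+2.836e-07  f'(a)=-2.850e+00  a ← 29.005177 − (+2.836e-07/-2.850e+00) = 29.005177
iter 5: u=1.507920  f(a)=+0.000e+00  f'(a)=-2.850e+00  a ← 29.005177 − (+0.000e+00/-2.850e+00) = 29.005177
converged: |Δa| < 1e-12 after 5 iterations
sag = a·(cosh(S/(2a)) − 1) = 29.005177·(cosh(1.507920) − 1) = 39.718195
T_max/T_min = cosh(S/(2a)) = 2.369348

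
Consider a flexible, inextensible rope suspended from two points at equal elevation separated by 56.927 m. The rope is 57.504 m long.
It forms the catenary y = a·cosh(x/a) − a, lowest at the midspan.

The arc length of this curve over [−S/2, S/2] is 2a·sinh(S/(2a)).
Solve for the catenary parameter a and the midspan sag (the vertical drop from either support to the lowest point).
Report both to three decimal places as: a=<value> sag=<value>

seed: a₀ = √(S³/(24(L−S))) = √(56.927³/(24·0.577)) = 115.420757
iter 1: u=0.246606  f(a)=+1.757e-03  f'(a)=-1.006e-02  a ← 115.420757 − (+1.757e-03/-1.006e-02) = 115.595429
iter 2: u=0.246234  f(a)=+3.997e-06  f'(a)=-1.001e-02  a ← 115.595429 − (+3.997e-06/-1.001e-02) = 115.595828
iter 3: u=0.246233  f(a)=+2.078e-11  f'(a)=-1.001e-02  a ← 115.595828 − (+2.078e-11/-1.001e-02) = 115.595828
iter 4: u=0.246233  f(a)=+0.000e+00  f'(a)=-1.001e-02  a ← 115.595828 − (+0.000e+00/-1.001e-02) = 115.595828
converged: |Δa| < 1e-12 after 4 iterations
sag = a·(cosh(S/(2a)) − 1) = 115.595828·(cosh(0.246233) − 1) = 3.522067
T_max/T_min = cosh(S/(2a)) = 1.030469

a=115.596 sag=3.522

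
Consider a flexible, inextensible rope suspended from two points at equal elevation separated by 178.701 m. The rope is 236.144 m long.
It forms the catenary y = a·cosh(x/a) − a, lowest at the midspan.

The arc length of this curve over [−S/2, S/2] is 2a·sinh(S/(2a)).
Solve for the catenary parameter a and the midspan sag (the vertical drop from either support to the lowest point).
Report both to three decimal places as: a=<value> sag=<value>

a=67.236 sag=68.638

seed: a₀ = √(S³/(24(L−S))) = √(178.701³/(24·57.443)) = 64.337813
iter 1: u=1.388771  f(a)=+5.801e+00  f'(a)=-2.155e+00  a ← 64.337813 − (+5.801e+00/-2.155e+00) = 67.030023
iter 2: u=1.332992  f(a)=+3.840e-01  f'(a)=-1.878e+00  a ← 67.030023 − (+3.840e-01/-1.878e+00) = 67.234480
iter 3: u=1.328939  f(a)=+1.946e-03  f'(a)=-1.859e+00  a ← 67.234480 − (+1.946e-03/-1.859e+00) = 67.235527
iter 4: u=1.328918  f(a)=+5.055e-08  f'(a)=-1.859e+00  a ← 67.235527 − (+5.055e-08/-1.859e+00) = 67.235527
iter 5: u=1.328918  f(a)=+0.000e+00  f'(a)=-1.859e+00  a ← 67.235527 − (+0.000e+00/-1.859e+00) = 67.235527
converged: |Δa| < 1e-12 after 5 iterations
sag = a·(cosh(S/(2a)) − 1) = 67.235527·(cosh(1.328918) − 1) = 68.637992
T_max/T_min = cosh(S/(2a)) = 2.020859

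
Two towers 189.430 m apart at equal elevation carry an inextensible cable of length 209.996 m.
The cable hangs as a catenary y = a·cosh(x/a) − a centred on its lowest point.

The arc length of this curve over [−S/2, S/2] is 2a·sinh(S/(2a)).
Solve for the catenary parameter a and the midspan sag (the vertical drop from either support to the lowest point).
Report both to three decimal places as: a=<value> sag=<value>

seed: a₀ = √(S³/(24(L−S))) = √(189.430³/(24·20.566)) = 117.352569
iter 1: u=0.807098  f(a)=+6.803e-01  f'(a)=-3.739e-01  a ← 117.352569 − (+6.803e-01/-3.739e-01) = 119.172259
iter 2: u=0.794774  f(a)=+1.615e-02  f'(a)=-3.563e-01  a ← 119.172259 − (+1.615e-02/-3.563e-01) = 119.217576
iter 3: u=0.794472  f(a)=+9.586e-06  f'(a)=-3.559e-01  a ← 119.217576 − (+9.586e-06/-3.559e-01) = 119.217603
iter 4: u=0.794472  f(a)=+3.382e-12  f'(a)=-3.559e-01  a ← 119.217603 − (+3.382e-12/-3.559e-01) = 119.217603
converged: |Δa| < 1e-12 after 4 iterations
sag = a·(cosh(S/(2a)) − 1) = 119.217603·(cosh(0.794472) − 1) = 39.645284
T_max/T_min = cosh(S/(2a)) = 1.332546

a=119.218 sag=39.645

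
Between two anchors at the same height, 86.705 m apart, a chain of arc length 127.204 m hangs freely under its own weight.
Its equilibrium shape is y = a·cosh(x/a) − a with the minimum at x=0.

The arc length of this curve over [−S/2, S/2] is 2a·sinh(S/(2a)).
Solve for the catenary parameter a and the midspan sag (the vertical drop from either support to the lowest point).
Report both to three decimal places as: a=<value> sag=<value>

a=27.545 sag=41.765

seed: a₀ = √(S³/(24(L−S))) = √(86.705³/(24·40.499)) = 25.896343
iter 1: u=1.674078  f(a)=+6.069e+00  f'(a)=-4.097e+00  a ← 25.896343 − (+6.069e+00/-4.097e+00) = 27.377698
iter 2: u=1.583497  f(a)=+5.597e-01  f'(a)=-3.373e+00  a ← 27.377698 − (+5.597e-01/-3.373e+00) = 27.543627
iter 3: u=1.573958  f(a)=+5.828e-03  f'(a)=-3.303e+00  a ← 27.543627 − (+5.828e-03/-3.303e+00) = 27.545392
iter 4: u=1.573857  f(a)=+6.466e-07  f'(a)=-3.302e+00  a ← 27.545392 − (+6.466e-07/-3.302e+00) = 27.545392
iter 5: u=1.573857  f(a)=+2.842e-14  f'(a)=-3.302e+00  a ← 27.545392 − (+2.842e-14/-3.302e+00) = 27.545392
converged: |Δa| < 1e-12 after 5 iterations
sag = a·(cosh(S/(2a)) − 1) = 27.545392·(cosh(1.573857) − 1) = 41.765235
T_max/T_min = cosh(S/(2a)) = 2.516233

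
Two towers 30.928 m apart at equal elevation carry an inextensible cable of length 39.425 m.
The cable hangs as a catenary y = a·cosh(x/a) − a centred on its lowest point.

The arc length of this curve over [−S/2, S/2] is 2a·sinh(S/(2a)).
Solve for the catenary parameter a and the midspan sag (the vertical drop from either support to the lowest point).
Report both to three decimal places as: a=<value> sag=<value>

a=12.512 sag=10.836

seed: a₀ = √(S³/(24(L−S))) = √(30.928³/(24·8.497)) = 12.044515
iter 1: u=1.283904  f(a)=+7.285e-01  f'(a)=-1.658e+00  a ← 12.044515 − (+7.285e-01/-1.658e+00) = 12.483969
iter 2: u=1.238709  f(a)=+4.177e-02  f'(a)=-1.473e+00  a ← 12.483969 − (+4.177e-02/-1.473e+00) = 12.512333
iter 3: u=1.235901  f(a)=+1.558e-04  f'(a)=-1.462e+00  a ← 12.512333 − (+1.558e-04/-1.462e+00) = 12.512439
iter 4: u=1.235890  f(a)=+2.185e-09  f'(a)=-1.461e+00  a ← 12.512439 − (+2.185e-09/-1.461e+00) = 12.512439
iter 5: u=1.235890  f(a)=+0.000e+00  f'(a)=-1.461e+00  a ← 12.512439 − (+0.000e+00/-1.461e+00) = 12.512439
converged: |Δa| < 1e-12 after 5 iterations
sag = a·(cosh(S/(2a)) − 1) = 12.512439·(cosh(1.235890) − 1) = 10.835875
T_max/T_min = cosh(S/(2a)) = 1.866008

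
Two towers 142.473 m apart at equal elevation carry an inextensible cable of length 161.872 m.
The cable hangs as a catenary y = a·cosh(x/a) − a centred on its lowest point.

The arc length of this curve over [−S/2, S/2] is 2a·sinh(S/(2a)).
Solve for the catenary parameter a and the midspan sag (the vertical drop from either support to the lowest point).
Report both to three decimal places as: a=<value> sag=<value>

a=80.376 sag=33.690

seed: a₀ = √(S³/(24(L−S))) = √(142.473³/(24·19.399)) = 78.814035
iter 1: u=0.903856  f(a)=+8.080e-01  f'(a)=-5.337e-01  a ← 78.814035 − (+8.080e-01/-5.337e-01) = 80.328040
iter 2: u=0.886820  f(a)=+2.387e-02  f'(a)=-5.026e-01  a ← 80.328040 − (+2.387e-02/-5.026e-01) = 80.375535
iter 3: u=0.886296  f(a)=+2.224e-05  f'(a)=-5.016e-01  a ← 80.375535 − (+2.224e-05/-5.016e-01) = 80.375580
iter 4: u=0.886295  f(a)=+1.933e-11  f'(a)=-5.016e-01  a ← 80.375580 − (+1.933e-11/-5.016e-01) = 80.375580
converged: |Δa| < 1e-12 after 4 iterations
sag = a·(cosh(S/(2a)) − 1) = 80.375580·(cosh(0.886295) − 1) = 33.689621
T_max/T_min = cosh(S/(2a)) = 1.419152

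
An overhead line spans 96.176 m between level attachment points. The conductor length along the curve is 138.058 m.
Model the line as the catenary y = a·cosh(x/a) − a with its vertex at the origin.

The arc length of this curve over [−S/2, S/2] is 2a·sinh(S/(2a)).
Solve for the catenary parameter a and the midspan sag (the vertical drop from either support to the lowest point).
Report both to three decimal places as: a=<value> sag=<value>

a=31.526 sag=44.361

seed: a₀ = √(S³/(24(L−S))) = √(96.176³/(24·41.882)) = 29.749573
iter 1: u=1.616427  f(a)=+5.825e+00  f'(a)=-3.623e+00  a ← 29.749573 − (+5.825e+00/-3.623e+00) = 31.357067
iter 2: u=1.533562  f(a)=+5.054e-01  f'(a)=-3.020e+00  a ← 31.357067 − (+5.054e-01/-3.020e+00) = 31.524447
iter 3: u=1.525419  f(a)=+4.604e-03  f'(a)=-2.965e+00  a ← 31.524447 − (+4.604e-03/-2.965e+00) = 31.526000
iter 4: u=1.525344  f(a)=+3.898e-07  f'(a)=-2.964e+00  a ← 31.526000 − (+3.898e-07/-2.964e+00) = 31.526000
iter 5: u=1.525344  f(a)=+0.000e+00  f'(a)=-2.964e+00  a ← 31.526000 − (+0.000e+00/-2.964e+00) = 31.526000
converged: |Δa| < 1e-12 after 5 iterations
sag = a·(cosh(S/(2a)) − 1) = 31.526000·(cosh(1.525344) − 1) = 44.361360
T_max/T_min = cosh(S/(2a)) = 2.407136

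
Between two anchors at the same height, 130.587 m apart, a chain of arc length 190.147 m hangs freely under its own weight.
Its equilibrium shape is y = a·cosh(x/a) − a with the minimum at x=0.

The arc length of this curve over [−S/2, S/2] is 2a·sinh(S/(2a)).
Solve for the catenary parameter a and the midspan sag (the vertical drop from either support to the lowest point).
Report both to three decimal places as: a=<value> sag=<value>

seed: a₀ = √(S³/(24(L−S))) = √(130.587³/(24·59.560)) = 39.469984
iter 1: u=1.654257  f(a)=+8.701e+00  f'(a)=-3.929e+00  a ← 39.469984 − (+8.701e+00/-3.929e+00) = 41.684689
iter 2: u=1.566366  f(a)=+7.861e-01  f'(a)=-3.248e+00  a ← 41.684689 − (+7.861e-01/-3.248e+00) = 41.926681
iter 3: u=1.557326  f(a)=+7.822e-03  f'(a)=-3.184e+00  a ← 41.926681 − (+7.822e-03/-3.184e+00) = 41.929138
iter 4: u=1.557235  f(a)=+7.917e-07  f'(a)=-3.183e+00  a ← 41.929138 − (+7.917e-07/-3.183e+00) = 41.929138
iter 5: u=1.557234  f(a)=+0.000e+00  f'(a)=-3.183e+00  a ← 41.929138 − (+0.000e+00/-3.183e+00) = 41.929138
converged: |Δa| < 1e-12 after 5 iterations
sag = a·(cosh(S/(2a)) − 1) = 41.929138·(cosh(1.557234) − 1) = 61.979586
T_max/T_min = cosh(S/(2a)) = 2.478198

a=41.929 sag=61.980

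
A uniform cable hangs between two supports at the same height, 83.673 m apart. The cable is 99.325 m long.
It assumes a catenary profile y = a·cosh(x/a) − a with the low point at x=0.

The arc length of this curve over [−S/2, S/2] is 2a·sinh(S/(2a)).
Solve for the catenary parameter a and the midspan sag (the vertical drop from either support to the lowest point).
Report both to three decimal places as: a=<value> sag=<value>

seed: a₀ = √(S³/(24(L−S))) = √(83.673³/(24·15.652)) = 39.490031
iter 1: u=1.059419  f(a)=+9.022e-01  f'(a)=-8.853e-01  a ← 39.490031 − (+9.022e-01/-8.853e-01) = 40.509108
iter 2: u=1.032768  f(a)=+3.610e-02  f'(a)=-8.157e-01  a ← 40.509108 − (+3.610e-02/-8.157e-01) = 40.553367
iter 3: u=1.031641  f(a)=+6.315e-05  f'(a)=-8.129e-01  a ← 40.553367 − (+6.315e-05/-8.129e-01) = 40.553444
iter 4: u=1.031639  f(a)=+1.940e-10  f'(a)=-8.129e-01  a ← 40.553444 − (+1.940e-10/-8.129e-01) = 40.553444
iter 5: u=1.031639  f(a)=+0.000e+00  f'(a)=-8.129e-01  a ← 40.553444 − (+0.000e+00/-8.129e-01) = 40.553444
converged: |Δa| < 1e-12 after 5 iterations
sag = a·(cosh(S/(2a)) − 1) = 40.553444·(cosh(1.031639) − 1) = 23.563213
T_max/T_min = cosh(S/(2a)) = 1.581041

a=40.553 sag=23.563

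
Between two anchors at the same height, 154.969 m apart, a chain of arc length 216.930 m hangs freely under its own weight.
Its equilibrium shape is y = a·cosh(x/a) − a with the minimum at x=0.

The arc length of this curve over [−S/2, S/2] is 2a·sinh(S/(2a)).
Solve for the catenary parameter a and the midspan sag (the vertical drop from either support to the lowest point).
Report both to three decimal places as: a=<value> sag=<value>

a=52.788 sag=67.841

seed: a₀ = √(S³/(24(L−S))) = √(154.969³/(24·61.961)) = 50.026765
iter 1: u=1.548861  f(a)=+7.871e+00  f'(a)=-3.125e+00  a ← 50.026765 − (+7.871e+00/-3.125e+00) = 52.545834
iter 2: u=1.474608  f(a)=+6.336e-01  f'(a)=-2.640e+00  a ← 52.545834 − (+6.336e-01/-2.640e+00) = 52.785823
iter 3: u=1.467904  f(a)=+4.900e-03  f'(a)=-2.599e+00  a ← 52.785823 − (+4.900e-03/-2.599e+00) = 52.787708
iter 4: u=1.467851  f(a)=+2.980e-07  f'(a)=-2.599e+00  a ← 52.787708 − (+2.980e-07/-2.599e+00) = 52.787708
iter 5: u=1.467851  f(a)=+2.842e-14  f'(a)=-2.599e+00  a ← 52.787708 − (+2.842e-14/-2.599e+00) = 52.787708
converged: |Δa| < 1e-12 after 5 iterations
sag = a·(cosh(S/(2a)) − 1) = 52.787708·(cosh(1.467851) − 1) = 67.840640
T_max/T_min = cosh(S/(2a)) = 2.285160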